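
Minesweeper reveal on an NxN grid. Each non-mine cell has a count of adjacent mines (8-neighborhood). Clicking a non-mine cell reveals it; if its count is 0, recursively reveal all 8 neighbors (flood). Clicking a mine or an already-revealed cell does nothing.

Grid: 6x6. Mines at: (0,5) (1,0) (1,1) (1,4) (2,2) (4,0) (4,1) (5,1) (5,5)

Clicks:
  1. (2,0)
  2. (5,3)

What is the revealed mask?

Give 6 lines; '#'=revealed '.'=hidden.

Click 1 (2,0) count=2: revealed 1 new [(2,0)] -> total=1
Click 2 (5,3) count=0: revealed 14 new [(2,3) (2,4) (2,5) (3,2) (3,3) (3,4) (3,5) (4,2) (4,3) (4,4) (4,5) (5,2) (5,3) (5,4)] -> total=15

Answer: ......
......
#..###
..####
..####
..###.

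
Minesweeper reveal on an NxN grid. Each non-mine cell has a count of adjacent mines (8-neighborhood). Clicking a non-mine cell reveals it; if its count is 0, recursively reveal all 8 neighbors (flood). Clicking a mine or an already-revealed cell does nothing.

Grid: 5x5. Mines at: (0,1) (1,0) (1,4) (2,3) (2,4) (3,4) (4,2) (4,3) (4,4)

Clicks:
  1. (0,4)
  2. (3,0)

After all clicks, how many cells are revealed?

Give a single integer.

Answer: 7

Derivation:
Click 1 (0,4) count=1: revealed 1 new [(0,4)] -> total=1
Click 2 (3,0) count=0: revealed 6 new [(2,0) (2,1) (3,0) (3,1) (4,0) (4,1)] -> total=7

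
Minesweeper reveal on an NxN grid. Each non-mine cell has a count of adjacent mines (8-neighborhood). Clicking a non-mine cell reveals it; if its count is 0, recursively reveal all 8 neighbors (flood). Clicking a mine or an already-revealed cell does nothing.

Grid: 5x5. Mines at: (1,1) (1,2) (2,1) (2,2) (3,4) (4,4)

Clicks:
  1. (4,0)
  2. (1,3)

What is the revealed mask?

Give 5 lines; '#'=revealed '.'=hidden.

Click 1 (4,0) count=0: revealed 8 new [(3,0) (3,1) (3,2) (3,3) (4,0) (4,1) (4,2) (4,3)] -> total=8
Click 2 (1,3) count=2: revealed 1 new [(1,3)] -> total=9

Answer: .....
...#.
.....
####.
####.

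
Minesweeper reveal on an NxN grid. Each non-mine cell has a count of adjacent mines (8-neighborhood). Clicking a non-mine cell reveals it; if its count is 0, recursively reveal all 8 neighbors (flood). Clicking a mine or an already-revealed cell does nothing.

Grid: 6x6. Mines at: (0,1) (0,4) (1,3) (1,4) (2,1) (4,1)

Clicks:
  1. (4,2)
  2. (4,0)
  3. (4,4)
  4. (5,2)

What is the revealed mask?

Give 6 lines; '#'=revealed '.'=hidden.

Click 1 (4,2) count=1: revealed 1 new [(4,2)] -> total=1
Click 2 (4,0) count=1: revealed 1 new [(4,0)] -> total=2
Click 3 (4,4) count=0: revealed 15 new [(2,2) (2,3) (2,4) (2,5) (3,2) (3,3) (3,4) (3,5) (4,3) (4,4) (4,5) (5,2) (5,3) (5,4) (5,5)] -> total=17
Click 4 (5,2) count=1: revealed 0 new [(none)] -> total=17

Answer: ......
......
..####
..####
#.####
..####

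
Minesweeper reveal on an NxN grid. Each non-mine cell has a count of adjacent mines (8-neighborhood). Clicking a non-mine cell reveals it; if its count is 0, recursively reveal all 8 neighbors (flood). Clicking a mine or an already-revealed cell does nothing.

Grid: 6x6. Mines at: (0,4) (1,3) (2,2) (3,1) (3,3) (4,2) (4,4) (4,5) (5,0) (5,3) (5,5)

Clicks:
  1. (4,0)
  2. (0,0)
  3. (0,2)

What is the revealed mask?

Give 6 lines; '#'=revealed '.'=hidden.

Answer: ###...
###...
##....
......
#.....
......

Derivation:
Click 1 (4,0) count=2: revealed 1 new [(4,0)] -> total=1
Click 2 (0,0) count=0: revealed 8 new [(0,0) (0,1) (0,2) (1,0) (1,1) (1,2) (2,0) (2,1)] -> total=9
Click 3 (0,2) count=1: revealed 0 new [(none)] -> total=9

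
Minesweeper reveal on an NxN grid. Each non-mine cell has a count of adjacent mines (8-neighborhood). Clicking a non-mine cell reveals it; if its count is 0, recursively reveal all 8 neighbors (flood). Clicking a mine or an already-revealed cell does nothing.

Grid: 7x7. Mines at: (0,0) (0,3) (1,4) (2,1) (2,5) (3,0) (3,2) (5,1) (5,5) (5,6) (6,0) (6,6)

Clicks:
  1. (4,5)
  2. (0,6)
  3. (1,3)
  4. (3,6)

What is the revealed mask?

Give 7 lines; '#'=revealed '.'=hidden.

Click 1 (4,5) count=2: revealed 1 new [(4,5)] -> total=1
Click 2 (0,6) count=0: revealed 4 new [(0,5) (0,6) (1,5) (1,6)] -> total=5
Click 3 (1,3) count=2: revealed 1 new [(1,3)] -> total=6
Click 4 (3,6) count=1: revealed 1 new [(3,6)] -> total=7

Answer: .....##
...#.##
.......
......#
.....#.
.......
.......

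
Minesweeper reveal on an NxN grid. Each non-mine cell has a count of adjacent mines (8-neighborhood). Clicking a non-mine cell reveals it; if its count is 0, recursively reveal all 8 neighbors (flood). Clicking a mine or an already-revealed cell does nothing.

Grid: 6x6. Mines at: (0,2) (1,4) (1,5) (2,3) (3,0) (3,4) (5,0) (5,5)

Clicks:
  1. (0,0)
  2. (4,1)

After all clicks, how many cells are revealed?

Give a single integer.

Answer: 7

Derivation:
Click 1 (0,0) count=0: revealed 6 new [(0,0) (0,1) (1,0) (1,1) (2,0) (2,1)] -> total=6
Click 2 (4,1) count=2: revealed 1 new [(4,1)] -> total=7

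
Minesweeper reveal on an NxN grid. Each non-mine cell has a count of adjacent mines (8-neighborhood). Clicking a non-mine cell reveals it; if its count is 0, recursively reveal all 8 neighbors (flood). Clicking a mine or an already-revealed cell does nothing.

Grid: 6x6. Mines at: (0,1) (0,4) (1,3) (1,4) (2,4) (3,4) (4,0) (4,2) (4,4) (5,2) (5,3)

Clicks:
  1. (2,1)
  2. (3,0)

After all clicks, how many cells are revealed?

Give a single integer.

Click 1 (2,1) count=0: revealed 9 new [(1,0) (1,1) (1,2) (2,0) (2,1) (2,2) (3,0) (3,1) (3,2)] -> total=9
Click 2 (3,0) count=1: revealed 0 new [(none)] -> total=9

Answer: 9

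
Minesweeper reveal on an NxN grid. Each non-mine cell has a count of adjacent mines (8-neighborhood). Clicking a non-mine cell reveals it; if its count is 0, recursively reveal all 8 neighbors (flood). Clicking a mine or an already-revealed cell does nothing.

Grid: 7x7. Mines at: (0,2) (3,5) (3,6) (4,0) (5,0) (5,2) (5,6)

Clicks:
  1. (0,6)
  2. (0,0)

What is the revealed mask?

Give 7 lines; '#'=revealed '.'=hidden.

Answer: ##.####
#######
#######
#####..
.####..
.......
.......

Derivation:
Click 1 (0,6) count=0: revealed 29 new [(0,0) (0,1) (0,3) (0,4) (0,5) (0,6) (1,0) (1,1) (1,2) (1,3) (1,4) (1,5) (1,6) (2,0) (2,1) (2,2) (2,3) (2,4) (2,5) (2,6) (3,0) (3,1) (3,2) (3,3) (3,4) (4,1) (4,2) (4,3) (4,4)] -> total=29
Click 2 (0,0) count=0: revealed 0 new [(none)] -> total=29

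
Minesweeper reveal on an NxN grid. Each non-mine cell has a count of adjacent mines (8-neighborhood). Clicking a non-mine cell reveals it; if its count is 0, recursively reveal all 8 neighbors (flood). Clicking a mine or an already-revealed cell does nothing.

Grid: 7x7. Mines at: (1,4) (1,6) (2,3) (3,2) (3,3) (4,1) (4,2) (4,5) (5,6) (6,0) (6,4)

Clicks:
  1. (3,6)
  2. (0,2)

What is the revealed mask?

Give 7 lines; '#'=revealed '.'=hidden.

Click 1 (3,6) count=1: revealed 1 new [(3,6)] -> total=1
Click 2 (0,2) count=0: revealed 13 new [(0,0) (0,1) (0,2) (0,3) (1,0) (1,1) (1,2) (1,3) (2,0) (2,1) (2,2) (3,0) (3,1)] -> total=14

Answer: ####...
####...
###....
##....#
.......
.......
.......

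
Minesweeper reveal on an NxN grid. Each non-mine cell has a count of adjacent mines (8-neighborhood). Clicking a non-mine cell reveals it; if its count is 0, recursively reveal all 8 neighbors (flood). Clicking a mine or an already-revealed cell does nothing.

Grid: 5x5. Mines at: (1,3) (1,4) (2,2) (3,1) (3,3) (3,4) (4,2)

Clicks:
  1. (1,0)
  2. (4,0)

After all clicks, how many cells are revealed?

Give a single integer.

Answer: 9

Derivation:
Click 1 (1,0) count=0: revealed 8 new [(0,0) (0,1) (0,2) (1,0) (1,1) (1,2) (2,0) (2,1)] -> total=8
Click 2 (4,0) count=1: revealed 1 new [(4,0)] -> total=9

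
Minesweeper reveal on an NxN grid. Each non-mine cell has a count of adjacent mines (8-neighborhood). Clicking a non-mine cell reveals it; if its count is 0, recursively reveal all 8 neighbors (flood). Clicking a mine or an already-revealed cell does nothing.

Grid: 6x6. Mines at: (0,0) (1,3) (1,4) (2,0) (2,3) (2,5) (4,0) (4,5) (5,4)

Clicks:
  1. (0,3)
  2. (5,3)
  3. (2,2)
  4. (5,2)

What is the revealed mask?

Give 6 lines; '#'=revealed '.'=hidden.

Answer: ...#..
......
..#...
.###..
.###..
.###..

Derivation:
Click 1 (0,3) count=2: revealed 1 new [(0,3)] -> total=1
Click 2 (5,3) count=1: revealed 1 new [(5,3)] -> total=2
Click 3 (2,2) count=2: revealed 1 new [(2,2)] -> total=3
Click 4 (5,2) count=0: revealed 8 new [(3,1) (3,2) (3,3) (4,1) (4,2) (4,3) (5,1) (5,2)] -> total=11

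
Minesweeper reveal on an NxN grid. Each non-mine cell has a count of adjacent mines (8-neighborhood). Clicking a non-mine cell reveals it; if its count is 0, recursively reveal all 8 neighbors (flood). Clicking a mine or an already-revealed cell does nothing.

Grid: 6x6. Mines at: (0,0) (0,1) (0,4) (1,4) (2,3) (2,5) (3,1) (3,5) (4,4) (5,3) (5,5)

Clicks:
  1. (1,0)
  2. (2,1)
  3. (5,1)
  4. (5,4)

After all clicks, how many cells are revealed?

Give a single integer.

Click 1 (1,0) count=2: revealed 1 new [(1,0)] -> total=1
Click 2 (2,1) count=1: revealed 1 new [(2,1)] -> total=2
Click 3 (5,1) count=0: revealed 6 new [(4,0) (4,1) (4,2) (5,0) (5,1) (5,2)] -> total=8
Click 4 (5,4) count=3: revealed 1 new [(5,4)] -> total=9

Answer: 9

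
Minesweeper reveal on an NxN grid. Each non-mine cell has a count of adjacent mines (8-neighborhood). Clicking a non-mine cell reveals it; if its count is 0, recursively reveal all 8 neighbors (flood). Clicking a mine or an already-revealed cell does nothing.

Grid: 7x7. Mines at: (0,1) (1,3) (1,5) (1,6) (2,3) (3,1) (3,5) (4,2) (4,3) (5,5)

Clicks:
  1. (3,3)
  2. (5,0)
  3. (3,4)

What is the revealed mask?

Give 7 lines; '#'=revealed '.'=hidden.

Click 1 (3,3) count=3: revealed 1 new [(3,3)] -> total=1
Click 2 (5,0) count=0: revealed 12 new [(4,0) (4,1) (5,0) (5,1) (5,2) (5,3) (5,4) (6,0) (6,1) (6,2) (6,3) (6,4)] -> total=13
Click 3 (3,4) count=3: revealed 1 new [(3,4)] -> total=14

Answer: .......
.......
.......
...##..
##.....
#####..
#####..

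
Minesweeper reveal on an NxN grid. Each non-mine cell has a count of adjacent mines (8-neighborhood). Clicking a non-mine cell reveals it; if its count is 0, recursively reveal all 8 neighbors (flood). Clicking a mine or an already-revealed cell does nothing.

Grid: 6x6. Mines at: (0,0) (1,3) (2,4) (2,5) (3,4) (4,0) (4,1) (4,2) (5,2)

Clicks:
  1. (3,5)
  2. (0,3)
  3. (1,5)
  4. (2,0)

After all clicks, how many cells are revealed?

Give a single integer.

Click 1 (3,5) count=3: revealed 1 new [(3,5)] -> total=1
Click 2 (0,3) count=1: revealed 1 new [(0,3)] -> total=2
Click 3 (1,5) count=2: revealed 1 new [(1,5)] -> total=3
Click 4 (2,0) count=0: revealed 9 new [(1,0) (1,1) (1,2) (2,0) (2,1) (2,2) (3,0) (3,1) (3,2)] -> total=12

Answer: 12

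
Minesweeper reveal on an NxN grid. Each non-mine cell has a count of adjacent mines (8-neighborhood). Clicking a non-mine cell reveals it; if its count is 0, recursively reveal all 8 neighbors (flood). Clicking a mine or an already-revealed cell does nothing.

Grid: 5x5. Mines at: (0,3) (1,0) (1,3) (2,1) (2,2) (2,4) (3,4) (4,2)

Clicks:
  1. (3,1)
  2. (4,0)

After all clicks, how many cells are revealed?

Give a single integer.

Click 1 (3,1) count=3: revealed 1 new [(3,1)] -> total=1
Click 2 (4,0) count=0: revealed 3 new [(3,0) (4,0) (4,1)] -> total=4

Answer: 4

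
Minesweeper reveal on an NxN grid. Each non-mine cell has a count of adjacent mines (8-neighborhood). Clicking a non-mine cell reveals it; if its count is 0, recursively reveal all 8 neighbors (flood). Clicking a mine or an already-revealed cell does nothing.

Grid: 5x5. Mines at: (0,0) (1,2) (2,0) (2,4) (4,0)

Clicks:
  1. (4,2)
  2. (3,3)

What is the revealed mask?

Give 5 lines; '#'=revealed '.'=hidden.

Click 1 (4,2) count=0: revealed 11 new [(2,1) (2,2) (2,3) (3,1) (3,2) (3,3) (3,4) (4,1) (4,2) (4,3) (4,4)] -> total=11
Click 2 (3,3) count=1: revealed 0 new [(none)] -> total=11

Answer: .....
.....
.###.
.####
.####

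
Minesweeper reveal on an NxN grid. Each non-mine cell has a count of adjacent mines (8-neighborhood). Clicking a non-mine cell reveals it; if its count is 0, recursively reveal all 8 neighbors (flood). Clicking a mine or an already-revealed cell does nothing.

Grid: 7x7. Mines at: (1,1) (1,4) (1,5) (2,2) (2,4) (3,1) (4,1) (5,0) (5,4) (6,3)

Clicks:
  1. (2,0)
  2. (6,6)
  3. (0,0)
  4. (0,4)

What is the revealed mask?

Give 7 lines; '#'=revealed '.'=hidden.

Click 1 (2,0) count=2: revealed 1 new [(2,0)] -> total=1
Click 2 (6,6) count=0: revealed 10 new [(2,5) (2,6) (3,5) (3,6) (4,5) (4,6) (5,5) (5,6) (6,5) (6,6)] -> total=11
Click 3 (0,0) count=1: revealed 1 new [(0,0)] -> total=12
Click 4 (0,4) count=2: revealed 1 new [(0,4)] -> total=13

Answer: #...#..
.......
#....##
.....##
.....##
.....##
.....##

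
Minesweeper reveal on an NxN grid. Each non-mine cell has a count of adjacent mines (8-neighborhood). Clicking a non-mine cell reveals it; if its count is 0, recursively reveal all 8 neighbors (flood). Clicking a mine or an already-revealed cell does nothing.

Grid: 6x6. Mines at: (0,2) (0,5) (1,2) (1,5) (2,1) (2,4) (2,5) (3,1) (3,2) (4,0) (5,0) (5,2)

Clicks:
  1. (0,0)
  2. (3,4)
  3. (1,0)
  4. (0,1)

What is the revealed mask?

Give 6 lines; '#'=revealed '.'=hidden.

Answer: ##....
##....
......
....#.
......
......

Derivation:
Click 1 (0,0) count=0: revealed 4 new [(0,0) (0,1) (1,0) (1,1)] -> total=4
Click 2 (3,4) count=2: revealed 1 new [(3,4)] -> total=5
Click 3 (1,0) count=1: revealed 0 new [(none)] -> total=5
Click 4 (0,1) count=2: revealed 0 new [(none)] -> total=5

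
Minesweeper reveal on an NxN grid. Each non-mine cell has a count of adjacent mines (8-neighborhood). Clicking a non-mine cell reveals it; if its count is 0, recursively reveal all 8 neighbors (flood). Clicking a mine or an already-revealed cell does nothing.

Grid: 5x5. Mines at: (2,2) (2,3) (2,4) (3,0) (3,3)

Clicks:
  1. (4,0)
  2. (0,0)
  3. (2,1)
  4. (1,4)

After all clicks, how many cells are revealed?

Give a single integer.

Answer: 13

Derivation:
Click 1 (4,0) count=1: revealed 1 new [(4,0)] -> total=1
Click 2 (0,0) count=0: revealed 12 new [(0,0) (0,1) (0,2) (0,3) (0,4) (1,0) (1,1) (1,2) (1,3) (1,4) (2,0) (2,1)] -> total=13
Click 3 (2,1) count=2: revealed 0 new [(none)] -> total=13
Click 4 (1,4) count=2: revealed 0 new [(none)] -> total=13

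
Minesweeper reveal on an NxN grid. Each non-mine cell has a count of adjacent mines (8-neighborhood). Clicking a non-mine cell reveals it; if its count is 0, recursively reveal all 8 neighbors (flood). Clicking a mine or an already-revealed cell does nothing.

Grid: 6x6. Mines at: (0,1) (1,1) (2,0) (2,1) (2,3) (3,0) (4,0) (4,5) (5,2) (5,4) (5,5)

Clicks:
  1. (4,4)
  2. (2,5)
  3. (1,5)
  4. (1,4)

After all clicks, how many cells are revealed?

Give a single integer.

Click 1 (4,4) count=3: revealed 1 new [(4,4)] -> total=1
Click 2 (2,5) count=0: revealed 12 new [(0,2) (0,3) (0,4) (0,5) (1,2) (1,3) (1,4) (1,5) (2,4) (2,5) (3,4) (3,5)] -> total=13
Click 3 (1,5) count=0: revealed 0 new [(none)] -> total=13
Click 4 (1,4) count=1: revealed 0 new [(none)] -> total=13

Answer: 13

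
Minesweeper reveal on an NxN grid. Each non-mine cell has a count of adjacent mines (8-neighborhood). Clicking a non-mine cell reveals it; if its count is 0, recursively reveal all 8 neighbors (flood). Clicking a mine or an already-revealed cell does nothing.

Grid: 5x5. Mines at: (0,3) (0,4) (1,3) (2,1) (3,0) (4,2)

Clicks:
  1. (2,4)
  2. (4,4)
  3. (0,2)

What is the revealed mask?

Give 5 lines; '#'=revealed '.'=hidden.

Answer: ..#..
.....
...##
...##
...##

Derivation:
Click 1 (2,4) count=1: revealed 1 new [(2,4)] -> total=1
Click 2 (4,4) count=0: revealed 5 new [(2,3) (3,3) (3,4) (4,3) (4,4)] -> total=6
Click 3 (0,2) count=2: revealed 1 new [(0,2)] -> total=7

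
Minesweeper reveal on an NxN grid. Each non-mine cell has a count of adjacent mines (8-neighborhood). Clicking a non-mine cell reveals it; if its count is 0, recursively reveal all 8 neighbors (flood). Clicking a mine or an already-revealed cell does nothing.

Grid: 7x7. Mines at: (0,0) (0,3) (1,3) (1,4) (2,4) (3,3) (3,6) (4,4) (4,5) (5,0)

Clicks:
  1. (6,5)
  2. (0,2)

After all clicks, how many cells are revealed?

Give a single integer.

Answer: 16

Derivation:
Click 1 (6,5) count=0: revealed 15 new [(4,1) (4,2) (4,3) (5,1) (5,2) (5,3) (5,4) (5,5) (5,6) (6,1) (6,2) (6,3) (6,4) (6,5) (6,6)] -> total=15
Click 2 (0,2) count=2: revealed 1 new [(0,2)] -> total=16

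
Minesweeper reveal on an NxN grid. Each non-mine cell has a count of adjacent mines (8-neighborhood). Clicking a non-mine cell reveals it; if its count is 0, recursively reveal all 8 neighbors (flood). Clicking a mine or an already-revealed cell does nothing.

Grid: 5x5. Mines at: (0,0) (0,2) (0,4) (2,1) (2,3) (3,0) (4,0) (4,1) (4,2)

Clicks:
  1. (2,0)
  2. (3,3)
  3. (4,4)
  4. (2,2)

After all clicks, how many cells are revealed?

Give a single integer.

Click 1 (2,0) count=2: revealed 1 new [(2,0)] -> total=1
Click 2 (3,3) count=2: revealed 1 new [(3,3)] -> total=2
Click 3 (4,4) count=0: revealed 3 new [(3,4) (4,3) (4,4)] -> total=5
Click 4 (2,2) count=2: revealed 1 new [(2,2)] -> total=6

Answer: 6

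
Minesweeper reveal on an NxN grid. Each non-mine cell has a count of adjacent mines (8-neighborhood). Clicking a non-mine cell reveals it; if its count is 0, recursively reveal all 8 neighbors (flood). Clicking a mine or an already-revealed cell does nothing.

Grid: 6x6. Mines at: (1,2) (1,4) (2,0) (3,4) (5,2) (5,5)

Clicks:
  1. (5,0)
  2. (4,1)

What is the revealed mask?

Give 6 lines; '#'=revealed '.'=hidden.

Click 1 (5,0) count=0: revealed 6 new [(3,0) (3,1) (4,0) (4,1) (5,0) (5,1)] -> total=6
Click 2 (4,1) count=1: revealed 0 new [(none)] -> total=6

Answer: ......
......
......
##....
##....
##....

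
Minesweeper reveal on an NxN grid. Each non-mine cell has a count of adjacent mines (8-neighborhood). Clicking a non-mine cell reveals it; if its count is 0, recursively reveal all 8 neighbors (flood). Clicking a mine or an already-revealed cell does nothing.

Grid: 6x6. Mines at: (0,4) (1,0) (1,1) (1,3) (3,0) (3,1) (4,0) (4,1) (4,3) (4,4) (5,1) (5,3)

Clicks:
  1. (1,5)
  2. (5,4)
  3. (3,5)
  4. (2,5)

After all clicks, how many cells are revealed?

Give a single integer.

Answer: 7

Derivation:
Click 1 (1,5) count=1: revealed 1 new [(1,5)] -> total=1
Click 2 (5,4) count=3: revealed 1 new [(5,4)] -> total=2
Click 3 (3,5) count=1: revealed 1 new [(3,5)] -> total=3
Click 4 (2,5) count=0: revealed 4 new [(1,4) (2,4) (2,5) (3,4)] -> total=7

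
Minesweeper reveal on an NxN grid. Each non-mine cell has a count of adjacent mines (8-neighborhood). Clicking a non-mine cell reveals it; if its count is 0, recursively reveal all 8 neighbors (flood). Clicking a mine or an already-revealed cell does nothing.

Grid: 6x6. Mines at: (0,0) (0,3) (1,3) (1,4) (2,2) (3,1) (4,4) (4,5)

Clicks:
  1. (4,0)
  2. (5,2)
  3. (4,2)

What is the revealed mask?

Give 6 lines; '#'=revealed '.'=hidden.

Click 1 (4,0) count=1: revealed 1 new [(4,0)] -> total=1
Click 2 (5,2) count=0: revealed 7 new [(4,1) (4,2) (4,3) (5,0) (5,1) (5,2) (5,3)] -> total=8
Click 3 (4,2) count=1: revealed 0 new [(none)] -> total=8

Answer: ......
......
......
......
####..
####..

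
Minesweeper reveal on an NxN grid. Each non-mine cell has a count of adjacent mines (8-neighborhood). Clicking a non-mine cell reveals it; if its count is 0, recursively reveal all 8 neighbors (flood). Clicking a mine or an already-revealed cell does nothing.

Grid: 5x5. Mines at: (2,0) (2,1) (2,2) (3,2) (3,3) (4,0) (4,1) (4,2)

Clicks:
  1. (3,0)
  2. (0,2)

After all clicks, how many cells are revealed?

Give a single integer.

Click 1 (3,0) count=4: revealed 1 new [(3,0)] -> total=1
Click 2 (0,2) count=0: revealed 12 new [(0,0) (0,1) (0,2) (0,3) (0,4) (1,0) (1,1) (1,2) (1,3) (1,4) (2,3) (2,4)] -> total=13

Answer: 13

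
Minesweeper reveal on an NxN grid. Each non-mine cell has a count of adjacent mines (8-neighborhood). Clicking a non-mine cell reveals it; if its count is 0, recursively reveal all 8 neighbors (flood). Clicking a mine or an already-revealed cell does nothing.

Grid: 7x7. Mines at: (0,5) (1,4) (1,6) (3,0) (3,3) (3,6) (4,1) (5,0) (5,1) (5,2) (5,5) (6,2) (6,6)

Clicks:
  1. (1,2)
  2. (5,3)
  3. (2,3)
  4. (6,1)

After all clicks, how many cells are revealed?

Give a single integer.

Answer: 14

Derivation:
Click 1 (1,2) count=0: revealed 12 new [(0,0) (0,1) (0,2) (0,3) (1,0) (1,1) (1,2) (1,3) (2,0) (2,1) (2,2) (2,3)] -> total=12
Click 2 (5,3) count=2: revealed 1 new [(5,3)] -> total=13
Click 3 (2,3) count=2: revealed 0 new [(none)] -> total=13
Click 4 (6,1) count=4: revealed 1 new [(6,1)] -> total=14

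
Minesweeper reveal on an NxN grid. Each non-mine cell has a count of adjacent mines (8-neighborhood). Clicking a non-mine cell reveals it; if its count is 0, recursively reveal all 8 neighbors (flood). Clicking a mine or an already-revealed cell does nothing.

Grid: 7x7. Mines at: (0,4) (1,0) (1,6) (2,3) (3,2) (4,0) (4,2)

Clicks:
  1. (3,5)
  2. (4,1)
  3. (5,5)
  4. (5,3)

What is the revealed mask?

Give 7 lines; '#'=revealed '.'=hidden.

Click 1 (3,5) count=0: revealed 25 new [(2,4) (2,5) (2,6) (3,3) (3,4) (3,5) (3,6) (4,3) (4,4) (4,5) (4,6) (5,0) (5,1) (5,2) (5,3) (5,4) (5,5) (5,6) (6,0) (6,1) (6,2) (6,3) (6,4) (6,5) (6,6)] -> total=25
Click 2 (4,1) count=3: revealed 1 new [(4,1)] -> total=26
Click 3 (5,5) count=0: revealed 0 new [(none)] -> total=26
Click 4 (5,3) count=1: revealed 0 new [(none)] -> total=26

Answer: .......
.......
....###
...####
.#.####
#######
#######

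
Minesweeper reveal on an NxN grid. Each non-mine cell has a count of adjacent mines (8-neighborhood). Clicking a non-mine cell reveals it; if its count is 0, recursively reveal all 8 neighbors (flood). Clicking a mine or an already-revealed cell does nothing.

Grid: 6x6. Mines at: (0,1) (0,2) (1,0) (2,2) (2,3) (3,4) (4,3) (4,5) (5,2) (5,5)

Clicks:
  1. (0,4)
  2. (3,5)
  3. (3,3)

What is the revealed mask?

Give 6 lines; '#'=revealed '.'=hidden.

Click 1 (0,4) count=0: revealed 8 new [(0,3) (0,4) (0,5) (1,3) (1,4) (1,5) (2,4) (2,5)] -> total=8
Click 2 (3,5) count=2: revealed 1 new [(3,5)] -> total=9
Click 3 (3,3) count=4: revealed 1 new [(3,3)] -> total=10

Answer: ...###
...###
....##
...#.#
......
......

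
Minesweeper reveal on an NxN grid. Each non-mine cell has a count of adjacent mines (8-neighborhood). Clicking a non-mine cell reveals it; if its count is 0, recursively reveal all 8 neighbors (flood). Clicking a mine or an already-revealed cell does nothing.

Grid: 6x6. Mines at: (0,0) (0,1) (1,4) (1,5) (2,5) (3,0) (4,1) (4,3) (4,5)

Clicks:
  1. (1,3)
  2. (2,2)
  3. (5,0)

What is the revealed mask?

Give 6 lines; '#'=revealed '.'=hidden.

Answer: ......
.###..
.###..
.###..
......
#.....

Derivation:
Click 1 (1,3) count=1: revealed 1 new [(1,3)] -> total=1
Click 2 (2,2) count=0: revealed 8 new [(1,1) (1,2) (2,1) (2,2) (2,3) (3,1) (3,2) (3,3)] -> total=9
Click 3 (5,0) count=1: revealed 1 new [(5,0)] -> total=10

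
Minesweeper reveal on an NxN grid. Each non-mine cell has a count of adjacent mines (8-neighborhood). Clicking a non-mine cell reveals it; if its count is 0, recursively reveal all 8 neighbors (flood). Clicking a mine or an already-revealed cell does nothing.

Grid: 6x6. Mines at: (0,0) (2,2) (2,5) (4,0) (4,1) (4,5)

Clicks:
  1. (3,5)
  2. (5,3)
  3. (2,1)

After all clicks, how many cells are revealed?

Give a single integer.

Answer: 11

Derivation:
Click 1 (3,5) count=2: revealed 1 new [(3,5)] -> total=1
Click 2 (5,3) count=0: revealed 9 new [(3,2) (3,3) (3,4) (4,2) (4,3) (4,4) (5,2) (5,3) (5,4)] -> total=10
Click 3 (2,1) count=1: revealed 1 new [(2,1)] -> total=11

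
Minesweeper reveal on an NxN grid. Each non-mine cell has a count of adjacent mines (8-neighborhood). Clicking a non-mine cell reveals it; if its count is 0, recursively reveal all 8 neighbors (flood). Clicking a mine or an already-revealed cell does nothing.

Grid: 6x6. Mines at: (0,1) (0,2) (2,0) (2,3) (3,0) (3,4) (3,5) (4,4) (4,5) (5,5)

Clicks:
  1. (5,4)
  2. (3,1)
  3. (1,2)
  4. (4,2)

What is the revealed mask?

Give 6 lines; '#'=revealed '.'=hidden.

Click 1 (5,4) count=3: revealed 1 new [(5,4)] -> total=1
Click 2 (3,1) count=2: revealed 1 new [(3,1)] -> total=2
Click 3 (1,2) count=3: revealed 1 new [(1,2)] -> total=3
Click 4 (4,2) count=0: revealed 10 new [(3,2) (3,3) (4,0) (4,1) (4,2) (4,3) (5,0) (5,1) (5,2) (5,3)] -> total=13

Answer: ......
..#...
......
.###..
####..
#####.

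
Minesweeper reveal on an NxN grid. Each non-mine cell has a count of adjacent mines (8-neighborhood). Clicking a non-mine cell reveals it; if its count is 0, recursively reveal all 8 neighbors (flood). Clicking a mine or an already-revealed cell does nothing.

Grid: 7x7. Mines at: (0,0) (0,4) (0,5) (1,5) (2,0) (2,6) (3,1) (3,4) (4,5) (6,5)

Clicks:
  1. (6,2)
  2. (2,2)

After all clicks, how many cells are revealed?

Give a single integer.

Click 1 (6,2) count=0: revealed 15 new [(4,0) (4,1) (4,2) (4,3) (4,4) (5,0) (5,1) (5,2) (5,3) (5,4) (6,0) (6,1) (6,2) (6,3) (6,4)] -> total=15
Click 2 (2,2) count=1: revealed 1 new [(2,2)] -> total=16

Answer: 16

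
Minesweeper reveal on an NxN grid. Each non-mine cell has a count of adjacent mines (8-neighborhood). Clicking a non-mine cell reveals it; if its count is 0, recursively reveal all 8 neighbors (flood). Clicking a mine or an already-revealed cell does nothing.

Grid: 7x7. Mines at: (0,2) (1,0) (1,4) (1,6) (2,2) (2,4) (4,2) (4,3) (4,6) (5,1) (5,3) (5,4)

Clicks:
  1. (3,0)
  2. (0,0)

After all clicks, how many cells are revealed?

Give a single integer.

Click 1 (3,0) count=0: revealed 6 new [(2,0) (2,1) (3,0) (3,1) (4,0) (4,1)] -> total=6
Click 2 (0,0) count=1: revealed 1 new [(0,0)] -> total=7

Answer: 7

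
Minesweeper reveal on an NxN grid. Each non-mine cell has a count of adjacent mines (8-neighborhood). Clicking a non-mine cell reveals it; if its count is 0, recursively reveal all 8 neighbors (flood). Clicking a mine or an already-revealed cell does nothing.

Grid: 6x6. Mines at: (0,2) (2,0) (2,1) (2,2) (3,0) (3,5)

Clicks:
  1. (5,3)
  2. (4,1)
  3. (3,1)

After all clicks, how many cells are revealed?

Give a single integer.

Click 1 (5,3) count=0: revealed 16 new [(3,1) (3,2) (3,3) (3,4) (4,0) (4,1) (4,2) (4,3) (4,4) (4,5) (5,0) (5,1) (5,2) (5,3) (5,4) (5,5)] -> total=16
Click 2 (4,1) count=1: revealed 0 new [(none)] -> total=16
Click 3 (3,1) count=4: revealed 0 new [(none)] -> total=16

Answer: 16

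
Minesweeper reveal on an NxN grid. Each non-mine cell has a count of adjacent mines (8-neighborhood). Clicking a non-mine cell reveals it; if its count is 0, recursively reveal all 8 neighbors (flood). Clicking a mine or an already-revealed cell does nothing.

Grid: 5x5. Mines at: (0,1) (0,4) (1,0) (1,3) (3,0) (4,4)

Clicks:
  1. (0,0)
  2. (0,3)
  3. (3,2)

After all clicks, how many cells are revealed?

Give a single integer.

Answer: 11

Derivation:
Click 1 (0,0) count=2: revealed 1 new [(0,0)] -> total=1
Click 2 (0,3) count=2: revealed 1 new [(0,3)] -> total=2
Click 3 (3,2) count=0: revealed 9 new [(2,1) (2,2) (2,3) (3,1) (3,2) (3,3) (4,1) (4,2) (4,3)] -> total=11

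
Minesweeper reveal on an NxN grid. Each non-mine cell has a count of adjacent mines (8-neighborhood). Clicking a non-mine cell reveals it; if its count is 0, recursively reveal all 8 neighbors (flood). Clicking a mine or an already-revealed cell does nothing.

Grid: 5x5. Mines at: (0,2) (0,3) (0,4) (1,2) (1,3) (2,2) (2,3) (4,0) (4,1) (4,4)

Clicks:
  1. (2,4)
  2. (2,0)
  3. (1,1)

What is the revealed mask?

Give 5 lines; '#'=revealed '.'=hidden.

Click 1 (2,4) count=2: revealed 1 new [(2,4)] -> total=1
Click 2 (2,0) count=0: revealed 8 new [(0,0) (0,1) (1,0) (1,1) (2,0) (2,1) (3,0) (3,1)] -> total=9
Click 3 (1,1) count=3: revealed 0 new [(none)] -> total=9

Answer: ##...
##...
##..#
##...
.....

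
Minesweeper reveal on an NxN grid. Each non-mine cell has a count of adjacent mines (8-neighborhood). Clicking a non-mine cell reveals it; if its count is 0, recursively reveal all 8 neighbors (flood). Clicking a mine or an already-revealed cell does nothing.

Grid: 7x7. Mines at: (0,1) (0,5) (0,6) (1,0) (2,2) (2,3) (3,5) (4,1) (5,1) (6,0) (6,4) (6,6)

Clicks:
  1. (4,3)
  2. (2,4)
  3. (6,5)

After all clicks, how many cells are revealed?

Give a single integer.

Click 1 (4,3) count=0: revealed 9 new [(3,2) (3,3) (3,4) (4,2) (4,3) (4,4) (5,2) (5,3) (5,4)] -> total=9
Click 2 (2,4) count=2: revealed 1 new [(2,4)] -> total=10
Click 3 (6,5) count=2: revealed 1 new [(6,5)] -> total=11

Answer: 11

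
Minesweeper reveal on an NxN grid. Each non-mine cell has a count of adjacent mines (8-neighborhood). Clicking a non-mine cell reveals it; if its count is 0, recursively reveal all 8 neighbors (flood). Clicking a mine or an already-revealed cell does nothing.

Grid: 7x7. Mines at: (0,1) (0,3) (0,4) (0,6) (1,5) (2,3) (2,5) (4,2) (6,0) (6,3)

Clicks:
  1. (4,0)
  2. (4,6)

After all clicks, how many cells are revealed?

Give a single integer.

Answer: 28

Derivation:
Click 1 (4,0) count=0: revealed 13 new [(1,0) (1,1) (1,2) (2,0) (2,1) (2,2) (3,0) (3,1) (3,2) (4,0) (4,1) (5,0) (5,1)] -> total=13
Click 2 (4,6) count=0: revealed 15 new [(3,3) (3,4) (3,5) (3,6) (4,3) (4,4) (4,5) (4,6) (5,3) (5,4) (5,5) (5,6) (6,4) (6,5) (6,6)] -> total=28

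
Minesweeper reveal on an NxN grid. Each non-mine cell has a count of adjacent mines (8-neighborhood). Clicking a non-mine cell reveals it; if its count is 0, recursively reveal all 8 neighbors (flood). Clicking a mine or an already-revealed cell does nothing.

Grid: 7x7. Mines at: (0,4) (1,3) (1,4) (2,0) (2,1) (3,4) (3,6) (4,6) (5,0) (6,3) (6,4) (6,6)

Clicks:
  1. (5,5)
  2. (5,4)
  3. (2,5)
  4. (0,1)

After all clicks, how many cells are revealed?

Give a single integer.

Click 1 (5,5) count=3: revealed 1 new [(5,5)] -> total=1
Click 2 (5,4) count=2: revealed 1 new [(5,4)] -> total=2
Click 3 (2,5) count=3: revealed 1 new [(2,5)] -> total=3
Click 4 (0,1) count=0: revealed 6 new [(0,0) (0,1) (0,2) (1,0) (1,1) (1,2)] -> total=9

Answer: 9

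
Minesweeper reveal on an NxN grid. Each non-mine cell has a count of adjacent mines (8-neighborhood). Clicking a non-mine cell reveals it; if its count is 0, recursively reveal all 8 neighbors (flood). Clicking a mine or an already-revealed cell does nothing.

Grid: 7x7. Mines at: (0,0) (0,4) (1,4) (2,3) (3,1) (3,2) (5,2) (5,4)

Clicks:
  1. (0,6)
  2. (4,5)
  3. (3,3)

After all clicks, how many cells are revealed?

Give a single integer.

Click 1 (0,6) count=0: revealed 17 new [(0,5) (0,6) (1,5) (1,6) (2,4) (2,5) (2,6) (3,4) (3,5) (3,6) (4,4) (4,5) (4,6) (5,5) (5,6) (6,5) (6,6)] -> total=17
Click 2 (4,5) count=1: revealed 0 new [(none)] -> total=17
Click 3 (3,3) count=2: revealed 1 new [(3,3)] -> total=18

Answer: 18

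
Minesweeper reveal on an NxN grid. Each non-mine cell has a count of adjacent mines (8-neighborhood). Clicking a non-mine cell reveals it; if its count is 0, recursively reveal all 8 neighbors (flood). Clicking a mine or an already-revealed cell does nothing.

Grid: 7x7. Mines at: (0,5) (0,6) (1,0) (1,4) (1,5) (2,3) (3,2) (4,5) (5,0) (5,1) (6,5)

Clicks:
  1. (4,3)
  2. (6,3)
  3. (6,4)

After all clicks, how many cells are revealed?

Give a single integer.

Click 1 (4,3) count=1: revealed 1 new [(4,3)] -> total=1
Click 2 (6,3) count=0: revealed 8 new [(4,2) (4,4) (5,2) (5,3) (5,4) (6,2) (6,3) (6,4)] -> total=9
Click 3 (6,4) count=1: revealed 0 new [(none)] -> total=9

Answer: 9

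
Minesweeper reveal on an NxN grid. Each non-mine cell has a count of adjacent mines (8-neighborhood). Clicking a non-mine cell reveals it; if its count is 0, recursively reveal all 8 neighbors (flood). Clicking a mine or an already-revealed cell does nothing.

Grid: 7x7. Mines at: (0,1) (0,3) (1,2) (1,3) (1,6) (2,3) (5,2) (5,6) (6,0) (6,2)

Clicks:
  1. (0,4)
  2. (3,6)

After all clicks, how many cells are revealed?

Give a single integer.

Answer: 18

Derivation:
Click 1 (0,4) count=2: revealed 1 new [(0,4)] -> total=1
Click 2 (3,6) count=0: revealed 17 new [(2,4) (2,5) (2,6) (3,3) (3,4) (3,5) (3,6) (4,3) (4,4) (4,5) (4,6) (5,3) (5,4) (5,5) (6,3) (6,4) (6,5)] -> total=18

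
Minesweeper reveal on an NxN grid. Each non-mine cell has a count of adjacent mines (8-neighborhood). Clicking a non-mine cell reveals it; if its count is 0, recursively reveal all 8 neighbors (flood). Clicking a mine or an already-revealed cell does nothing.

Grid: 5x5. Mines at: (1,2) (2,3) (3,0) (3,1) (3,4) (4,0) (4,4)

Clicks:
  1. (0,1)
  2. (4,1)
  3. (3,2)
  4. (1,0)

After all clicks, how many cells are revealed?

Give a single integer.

Click 1 (0,1) count=1: revealed 1 new [(0,1)] -> total=1
Click 2 (4,1) count=3: revealed 1 new [(4,1)] -> total=2
Click 3 (3,2) count=2: revealed 1 new [(3,2)] -> total=3
Click 4 (1,0) count=0: revealed 5 new [(0,0) (1,0) (1,1) (2,0) (2,1)] -> total=8

Answer: 8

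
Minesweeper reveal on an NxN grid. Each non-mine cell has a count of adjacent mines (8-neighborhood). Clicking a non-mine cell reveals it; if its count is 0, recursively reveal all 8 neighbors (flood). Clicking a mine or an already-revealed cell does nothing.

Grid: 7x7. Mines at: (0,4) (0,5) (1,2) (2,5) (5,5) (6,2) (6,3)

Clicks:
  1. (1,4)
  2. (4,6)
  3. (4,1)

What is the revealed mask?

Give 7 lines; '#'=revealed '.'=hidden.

Answer: ##.....
##..#..
#####..
#####..
#####.#
#####..
##.....

Derivation:
Click 1 (1,4) count=3: revealed 1 new [(1,4)] -> total=1
Click 2 (4,6) count=1: revealed 1 new [(4,6)] -> total=2
Click 3 (4,1) count=0: revealed 26 new [(0,0) (0,1) (1,0) (1,1) (2,0) (2,1) (2,2) (2,3) (2,4) (3,0) (3,1) (3,2) (3,3) (3,4) (4,0) (4,1) (4,2) (4,3) (4,4) (5,0) (5,1) (5,2) (5,3) (5,4) (6,0) (6,1)] -> total=28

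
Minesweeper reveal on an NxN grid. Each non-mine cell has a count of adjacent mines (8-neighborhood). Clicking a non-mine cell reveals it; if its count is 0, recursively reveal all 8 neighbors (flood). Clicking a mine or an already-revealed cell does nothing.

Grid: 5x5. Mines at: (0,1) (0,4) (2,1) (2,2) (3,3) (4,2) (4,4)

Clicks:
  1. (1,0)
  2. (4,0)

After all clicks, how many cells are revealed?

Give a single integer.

Click 1 (1,0) count=2: revealed 1 new [(1,0)] -> total=1
Click 2 (4,0) count=0: revealed 4 new [(3,0) (3,1) (4,0) (4,1)] -> total=5

Answer: 5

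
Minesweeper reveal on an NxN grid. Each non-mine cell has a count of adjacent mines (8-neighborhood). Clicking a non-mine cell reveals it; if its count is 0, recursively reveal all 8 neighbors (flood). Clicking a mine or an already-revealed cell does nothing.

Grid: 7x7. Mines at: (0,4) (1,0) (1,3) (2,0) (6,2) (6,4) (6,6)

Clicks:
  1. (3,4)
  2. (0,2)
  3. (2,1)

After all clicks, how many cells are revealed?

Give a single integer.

Answer: 35

Derivation:
Click 1 (3,4) count=0: revealed 34 new [(0,5) (0,6) (1,4) (1,5) (1,6) (2,1) (2,2) (2,3) (2,4) (2,5) (2,6) (3,0) (3,1) (3,2) (3,3) (3,4) (3,5) (3,6) (4,0) (4,1) (4,2) (4,3) (4,4) (4,5) (4,6) (5,0) (5,1) (5,2) (5,3) (5,4) (5,5) (5,6) (6,0) (6,1)] -> total=34
Click 2 (0,2) count=1: revealed 1 new [(0,2)] -> total=35
Click 3 (2,1) count=2: revealed 0 new [(none)] -> total=35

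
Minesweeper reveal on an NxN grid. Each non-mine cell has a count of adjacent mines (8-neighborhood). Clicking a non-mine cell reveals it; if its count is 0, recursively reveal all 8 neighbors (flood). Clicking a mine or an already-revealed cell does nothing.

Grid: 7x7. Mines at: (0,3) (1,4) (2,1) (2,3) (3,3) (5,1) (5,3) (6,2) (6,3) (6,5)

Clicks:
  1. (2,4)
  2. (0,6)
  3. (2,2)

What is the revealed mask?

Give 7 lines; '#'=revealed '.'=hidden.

Answer: .....##
.....##
..#.###
....###
....###
....###
.......

Derivation:
Click 1 (2,4) count=3: revealed 1 new [(2,4)] -> total=1
Click 2 (0,6) count=0: revealed 15 new [(0,5) (0,6) (1,5) (1,6) (2,5) (2,6) (3,4) (3,5) (3,6) (4,4) (4,5) (4,6) (5,4) (5,5) (5,6)] -> total=16
Click 3 (2,2) count=3: revealed 1 new [(2,2)] -> total=17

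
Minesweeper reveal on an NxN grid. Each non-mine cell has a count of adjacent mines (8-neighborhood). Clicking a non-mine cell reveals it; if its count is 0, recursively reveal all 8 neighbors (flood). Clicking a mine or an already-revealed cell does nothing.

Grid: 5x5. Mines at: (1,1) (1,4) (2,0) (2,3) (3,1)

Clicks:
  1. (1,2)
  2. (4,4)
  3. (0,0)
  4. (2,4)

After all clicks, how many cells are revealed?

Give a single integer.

Click 1 (1,2) count=2: revealed 1 new [(1,2)] -> total=1
Click 2 (4,4) count=0: revealed 6 new [(3,2) (3,3) (3,4) (4,2) (4,3) (4,4)] -> total=7
Click 3 (0,0) count=1: revealed 1 new [(0,0)] -> total=8
Click 4 (2,4) count=2: revealed 1 new [(2,4)] -> total=9

Answer: 9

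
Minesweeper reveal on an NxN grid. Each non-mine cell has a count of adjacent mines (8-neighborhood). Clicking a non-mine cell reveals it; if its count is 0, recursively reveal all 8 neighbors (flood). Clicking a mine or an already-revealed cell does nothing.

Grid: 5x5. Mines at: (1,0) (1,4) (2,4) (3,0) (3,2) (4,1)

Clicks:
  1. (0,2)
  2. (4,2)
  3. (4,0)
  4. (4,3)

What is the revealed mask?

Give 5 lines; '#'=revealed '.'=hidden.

Answer: .###.
.###.
.###.
.....
#.##.

Derivation:
Click 1 (0,2) count=0: revealed 9 new [(0,1) (0,2) (0,3) (1,1) (1,2) (1,3) (2,1) (2,2) (2,3)] -> total=9
Click 2 (4,2) count=2: revealed 1 new [(4,2)] -> total=10
Click 3 (4,0) count=2: revealed 1 new [(4,0)] -> total=11
Click 4 (4,3) count=1: revealed 1 new [(4,3)] -> total=12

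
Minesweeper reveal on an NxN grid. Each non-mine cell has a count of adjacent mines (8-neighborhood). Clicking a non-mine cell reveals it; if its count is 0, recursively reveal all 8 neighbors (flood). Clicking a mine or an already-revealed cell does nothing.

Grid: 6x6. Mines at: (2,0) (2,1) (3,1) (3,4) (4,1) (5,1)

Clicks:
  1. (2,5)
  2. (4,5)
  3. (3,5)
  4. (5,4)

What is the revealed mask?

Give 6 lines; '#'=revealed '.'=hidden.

Answer: ......
......
.....#
.....#
..####
..####

Derivation:
Click 1 (2,5) count=1: revealed 1 new [(2,5)] -> total=1
Click 2 (4,5) count=1: revealed 1 new [(4,5)] -> total=2
Click 3 (3,5) count=1: revealed 1 new [(3,5)] -> total=3
Click 4 (5,4) count=0: revealed 7 new [(4,2) (4,3) (4,4) (5,2) (5,3) (5,4) (5,5)] -> total=10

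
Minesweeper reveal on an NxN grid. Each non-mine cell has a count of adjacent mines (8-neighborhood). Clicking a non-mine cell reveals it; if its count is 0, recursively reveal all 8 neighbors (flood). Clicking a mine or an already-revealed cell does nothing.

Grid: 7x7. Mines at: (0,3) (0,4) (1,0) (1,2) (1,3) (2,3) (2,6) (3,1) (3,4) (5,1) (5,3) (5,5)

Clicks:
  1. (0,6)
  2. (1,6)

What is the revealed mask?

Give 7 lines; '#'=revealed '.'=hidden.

Answer: .....##
.....##
.......
.......
.......
.......
.......

Derivation:
Click 1 (0,6) count=0: revealed 4 new [(0,5) (0,6) (1,5) (1,6)] -> total=4
Click 2 (1,6) count=1: revealed 0 new [(none)] -> total=4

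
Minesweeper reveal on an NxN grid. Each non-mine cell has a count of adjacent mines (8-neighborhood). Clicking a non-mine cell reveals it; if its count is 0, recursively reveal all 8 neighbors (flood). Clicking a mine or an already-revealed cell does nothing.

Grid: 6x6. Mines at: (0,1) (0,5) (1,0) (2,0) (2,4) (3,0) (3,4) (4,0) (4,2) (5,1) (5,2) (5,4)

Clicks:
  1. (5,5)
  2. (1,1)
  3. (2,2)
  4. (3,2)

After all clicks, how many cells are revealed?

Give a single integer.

Click 1 (5,5) count=1: revealed 1 new [(5,5)] -> total=1
Click 2 (1,1) count=3: revealed 1 new [(1,1)] -> total=2
Click 3 (2,2) count=0: revealed 8 new [(1,2) (1,3) (2,1) (2,2) (2,3) (3,1) (3,2) (3,3)] -> total=10
Click 4 (3,2) count=1: revealed 0 new [(none)] -> total=10

Answer: 10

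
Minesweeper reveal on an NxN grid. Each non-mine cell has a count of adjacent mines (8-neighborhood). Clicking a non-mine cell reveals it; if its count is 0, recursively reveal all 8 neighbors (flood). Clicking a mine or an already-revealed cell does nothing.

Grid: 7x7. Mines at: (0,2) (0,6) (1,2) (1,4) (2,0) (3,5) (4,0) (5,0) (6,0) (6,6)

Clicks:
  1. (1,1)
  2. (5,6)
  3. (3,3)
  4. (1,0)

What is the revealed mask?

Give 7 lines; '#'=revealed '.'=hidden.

Click 1 (1,1) count=3: revealed 1 new [(1,1)] -> total=1
Click 2 (5,6) count=1: revealed 1 new [(5,6)] -> total=2
Click 3 (3,3) count=0: revealed 23 new [(2,1) (2,2) (2,3) (2,4) (3,1) (3,2) (3,3) (3,4) (4,1) (4,2) (4,3) (4,4) (4,5) (5,1) (5,2) (5,3) (5,4) (5,5) (6,1) (6,2) (6,3) (6,4) (6,5)] -> total=25
Click 4 (1,0) count=1: revealed 1 new [(1,0)] -> total=26

Answer: .......
##.....
.####..
.####..
.#####.
.######
.#####.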